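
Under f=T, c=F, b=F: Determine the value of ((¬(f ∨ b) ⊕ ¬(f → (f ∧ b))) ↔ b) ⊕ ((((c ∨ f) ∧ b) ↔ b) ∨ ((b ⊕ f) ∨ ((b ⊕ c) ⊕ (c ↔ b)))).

T

Substituting f=T, c=F, b=F:
f ∨ b = T ∨ F = T
¬(f ∨ b) = ¬T = F
f ∧ b = T ∧ F = F
f → (f ∧ b) = T → F = F
¬(f → (f ∧ b)) = ¬F = T
¬(f ∨ b) ⊕ ¬(f → (f ∧ b)) = F ⊕ T = T
(¬(f ∨ b) ⊕ ¬(f → (f ∧ b))) ↔ b = T ↔ F = F
c ∨ f = F ∨ T = T
(c ∨ f) ∧ b = T ∧ F = F
((c ∨ f) ∧ b) ↔ b = F ↔ F = T
b ⊕ f = F ⊕ T = T
b ⊕ c = F ⊕ F = F
c ↔ b = F ↔ F = T
(b ⊕ c) ⊕ (c ↔ b) = F ⊕ T = T
(b ⊕ f) ∨ ((b ⊕ c) ⊕ (c ↔ b)) = T ∨ T = T
(((c ∨ f) ∧ b) ↔ b) ∨ ((b ⊕ f) ∨ ((b ⊕ c) ⊕ (c ↔ b))) = T ∨ T = T
((¬(f ∨ b) ⊕ ¬(f → (f ∧ b))) ↔ b) ⊕ ((((c ∨ f) ∧ b) ↔ b) ∨ ((b ⊕ f) ∨ ((b ⊕ c) ⊕ (c ↔ b)))) = F ⊕ T = T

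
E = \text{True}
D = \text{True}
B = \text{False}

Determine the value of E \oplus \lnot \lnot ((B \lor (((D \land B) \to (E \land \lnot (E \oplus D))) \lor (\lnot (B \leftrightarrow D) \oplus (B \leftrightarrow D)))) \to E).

\text{False}

D \land B = \text{True} \land \text{False} = \text{False}
E \oplus D = \text{True} \oplus \text{True} = \text{False}
\lnot (E \oplus D) = \lnot \text{False} = \text{True}
E \land \lnot (E \oplus D) = \text{True} \land \text{True} = \text{True}
(D \land B) \to (E \land \lnot (E \oplus D)) = \text{False} \to \text{True} = \text{True}
B \leftrightarrow D = \text{False} \leftrightarrow \text{True} = \text{False}
\lnot (B \leftrightarrow D) = \lnot \text{False} = \text{True}
B \leftrightarrow D = \text{False} \leftrightarrow \text{True} = \text{False}
\lnot (B \leftrightarrow D) \oplus (B \leftrightarrow D) = \text{True} \oplus \text{False} = \text{True}
((D \land B) \to (E \land \lnot (E \oplus D))) \lor (\lnot (B \leftrightarrow D) \oplus (B \leftrightarrow D)) = \text{True} \lor \text{True} = \text{True}
B \lor (((D \land B) \to (E \land \lnot (E \oplus D))) \lor (\lnot (B \leftrightarrow D) \oplus (B \leftrightarrow D))) = \text{False} \lor \text{True} = \text{True}
(B \lor (((D \land B) \to (E \land \lnot (E \oplus D))) \lor (\lnot (B \leftrightarrow D) \oplus (B \leftrightarrow D)))) \to E = \text{True} \to \text{True} = \text{True}
\lnot ((B \lor (((D \land B) \to (E \land \lnot (E \oplus D))) \lor (\lnot (B \leftrightarrow D) \oplus (B \leftrightarrow D)))) \to E) = \lnot \text{True} = \text{False}
\lnot \lnot ((B \lor (((D \land B) \to (E \land \lnot (E \oplus D))) \lor (\lnot (B \leftrightarrow D) \oplus (B \leftrightarrow D)))) \to E) = \lnot \text{False} = \text{True}
E \oplus \lnot \lnot ((B \lor (((D \land B) \to (E \land \lnot (E \oplus D))) \lor (\lnot (B \leftrightarrow D) \oplus (B \leftrightarrow D)))) \to E) = \text{True} \oplus \text{True} = \text{False}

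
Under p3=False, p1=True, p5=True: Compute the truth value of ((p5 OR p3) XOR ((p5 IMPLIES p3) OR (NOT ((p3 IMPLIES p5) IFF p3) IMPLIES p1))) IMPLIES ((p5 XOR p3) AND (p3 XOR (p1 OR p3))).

True

Substituting p3=False, p1=True, p5=True:
p5 OR p3 = True OR False = True
p5 IMPLIES p3 = True IMPLIES False = False
p3 IMPLIES p5 = False IMPLIES True = True
(p3 IMPLIES p5) IFF p3 = True IFF False = False
NOT ((p3 IMPLIES p5) IFF p3) = NOT False = True
NOT ((p3 IMPLIES p5) IFF p3) IMPLIES p1 = True IMPLIES True = True
(p5 IMPLIES p3) OR (NOT ((p3 IMPLIES p5) IFF p3) IMPLIES p1) = False OR True = True
(p5 OR p3) XOR ((p5 IMPLIES p3) OR (NOT ((p3 IMPLIES p5) IFF p3) IMPLIES p1)) = True XOR True = False
p5 XOR p3 = True XOR False = True
p1 OR p3 = True OR False = True
p3 XOR (p1 OR p3) = False XOR True = True
(p5 XOR p3) AND (p3 XOR (p1 OR p3)) = True AND True = True
((p5 OR p3) XOR ((p5 IMPLIES p3) OR (NOT ((p3 IMPLIES p5) IFF p3) IMPLIES p1))) IMPLIES ((p5 XOR p3) AND (p3 XOR (p1 OR p3))) = False IMPLIES True = True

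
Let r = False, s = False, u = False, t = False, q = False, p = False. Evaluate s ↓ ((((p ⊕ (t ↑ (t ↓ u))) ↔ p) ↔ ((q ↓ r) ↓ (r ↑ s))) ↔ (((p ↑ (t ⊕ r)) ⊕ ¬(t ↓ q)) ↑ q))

False

t ↓ u = False ↓ False = True
t ↑ (t ↓ u) = False ↑ True = True
p ⊕ (t ↑ (t ↓ u)) = False ⊕ True = True
(p ⊕ (t ↑ (t ↓ u))) ↔ p = True ↔ False = False
q ↓ r = False ↓ False = True
r ↑ s = False ↑ False = True
(q ↓ r) ↓ (r ↑ s) = True ↓ True = False
((p ⊕ (t ↑ (t ↓ u))) ↔ p) ↔ ((q ↓ r) ↓ (r ↑ s)) = False ↔ False = True
t ⊕ r = False ⊕ False = False
p ↑ (t ⊕ r) = False ↑ False = True
t ↓ q = False ↓ False = True
¬(t ↓ q) = ¬True = False
(p ↑ (t ⊕ r)) ⊕ ¬(t ↓ q) = True ⊕ False = True
((p ↑ (t ⊕ r)) ⊕ ¬(t ↓ q)) ↑ q = True ↑ False = True
(((p ⊕ (t ↑ (t ↓ u))) ↔ p) ↔ ((q ↓ r) ↓ (r ↑ s))) ↔ (((p ↑ (t ⊕ r)) ⊕ ¬(t ↓ q)) ↑ q) = True ↔ True = True
s ↓ ((((p ⊕ (t ↑ (t ↓ u))) ↔ p) ↔ ((q ↓ r) ↓ (r ↑ s))) ↔ (((p ↑ (t ⊕ r)) ⊕ ¬(t ↓ q)) ↑ q)) = False ↓ True = False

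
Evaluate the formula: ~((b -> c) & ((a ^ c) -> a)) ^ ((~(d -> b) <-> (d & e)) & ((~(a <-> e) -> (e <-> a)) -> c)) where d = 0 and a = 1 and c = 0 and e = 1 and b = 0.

0

b -> c = 0 -> 0 = 1
a ^ c = 1 ^ 0 = 1
(a ^ c) -> a = 1 -> 1 = 1
(b -> c) & ((a ^ c) -> a) = 1 & 1 = 1
~((b -> c) & ((a ^ c) -> a)) = ~1 = 0
d -> b = 0 -> 0 = 1
~(d -> b) = ~1 = 0
d & e = 0 & 1 = 0
~(d -> b) <-> (d & e) = 0 <-> 0 = 1
a <-> e = 1 <-> 1 = 1
~(a <-> e) = ~1 = 0
e <-> a = 1 <-> 1 = 1
~(a <-> e) -> (e <-> a) = 0 -> 1 = 1
(~(a <-> e) -> (e <-> a)) -> c = 1 -> 0 = 0
(~(d -> b) <-> (d & e)) & ((~(a <-> e) -> (e <-> a)) -> c) = 1 & 0 = 0
~((b -> c) & ((a ^ c) -> a)) ^ ((~(d -> b) <-> (d & e)) & ((~(a <-> e) -> (e <-> a)) -> c)) = 0 ^ 0 = 0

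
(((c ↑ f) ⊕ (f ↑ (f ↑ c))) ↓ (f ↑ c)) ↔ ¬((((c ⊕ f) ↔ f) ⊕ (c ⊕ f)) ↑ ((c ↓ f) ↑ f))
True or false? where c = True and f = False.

False

c ↑ f = True ↑ False = True
f ↑ c = False ↑ True = True
f ↑ (f ↑ c) = False ↑ True = True
(c ↑ f) ⊕ (f ↑ (f ↑ c)) = True ⊕ True = False
f ↑ c = False ↑ True = True
((c ↑ f) ⊕ (f ↑ (f ↑ c))) ↓ (f ↑ c) = False ↓ True = False
c ⊕ f = True ⊕ False = True
(c ⊕ f) ↔ f = True ↔ False = False
c ⊕ f = True ⊕ False = True
((c ⊕ f) ↔ f) ⊕ (c ⊕ f) = False ⊕ True = True
c ↓ f = True ↓ False = False
(c ↓ f) ↑ f = False ↑ False = True
(((c ⊕ f) ↔ f) ⊕ (c ⊕ f)) ↑ ((c ↓ f) ↑ f) = True ↑ True = False
¬((((c ⊕ f) ↔ f) ⊕ (c ⊕ f)) ↑ ((c ↓ f) ↑ f)) = ¬False = True
(((c ↑ f) ⊕ (f ↑ (f ↑ c))) ↓ (f ↑ c)) ↔ ¬((((c ⊕ f) ↔ f) ⊕ (c ⊕ f)) ↑ ((c ↓ f) ↑ f)) = False ↔ True = False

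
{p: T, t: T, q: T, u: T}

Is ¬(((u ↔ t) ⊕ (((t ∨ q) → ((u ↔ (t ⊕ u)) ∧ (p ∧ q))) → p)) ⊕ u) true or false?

u ↔ t = T ↔ T = T
t ∨ q = T ∨ T = T
t ⊕ u = T ⊕ T = F
u ↔ (t ⊕ u) = T ↔ F = F
p ∧ q = T ∧ T = T
(u ↔ (t ⊕ u)) ∧ (p ∧ q) = F ∧ T = F
(t ∨ q) → ((u ↔ (t ⊕ u)) ∧ (p ∧ q)) = T → F = F
((t ∨ q) → ((u ↔ (t ⊕ u)) ∧ (p ∧ q))) → p = F → T = T
(u ↔ t) ⊕ (((t ∨ q) → ((u ↔ (t ⊕ u)) ∧ (p ∧ q))) → p) = T ⊕ T = F
((u ↔ t) ⊕ (((t ∨ q) → ((u ↔ (t ⊕ u)) ∧ (p ∧ q))) → p)) ⊕ u = F ⊕ T = T
¬(((u ↔ t) ⊕ (((t ∨ q) → ((u ↔ (t ⊕ u)) ∧ (p ∧ q))) → p)) ⊕ u) = ¬T = F

F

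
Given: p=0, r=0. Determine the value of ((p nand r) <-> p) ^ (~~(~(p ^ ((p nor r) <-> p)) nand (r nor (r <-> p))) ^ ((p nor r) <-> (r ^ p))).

1

Substituting p=0, r=0:
p nand r = 0 nand 0 = 1
(p nand r) <-> p = 1 <-> 0 = 0
p nor r = 0 nor 0 = 1
(p nor r) <-> p = 1 <-> 0 = 0
p ^ ((p nor r) <-> p) = 0 ^ 0 = 0
~(p ^ ((p nor r) <-> p)) = ~0 = 1
r <-> p = 0 <-> 0 = 1
r nor (r <-> p) = 0 nor 1 = 0
~(p ^ ((p nor r) <-> p)) nand (r nor (r <-> p)) = 1 nand 0 = 1
~(~(p ^ ((p nor r) <-> p)) nand (r nor (r <-> p))) = ~1 = 0
~~(~(p ^ ((p nor r) <-> p)) nand (r nor (r <-> p))) = ~0 = 1
p nor r = 0 nor 0 = 1
r ^ p = 0 ^ 0 = 0
(p nor r) <-> (r ^ p) = 1 <-> 0 = 0
~~(~(p ^ ((p nor r) <-> p)) nand (r nor (r <-> p))) ^ ((p nor r) <-> (r ^ p)) = 1 ^ 0 = 1
((p nand r) <-> p) ^ (~~(~(p ^ ((p nor r) <-> p)) nand (r nor (r <-> p))) ^ ((p nor r) <-> (r ^ p))) = 0 ^ 1 = 1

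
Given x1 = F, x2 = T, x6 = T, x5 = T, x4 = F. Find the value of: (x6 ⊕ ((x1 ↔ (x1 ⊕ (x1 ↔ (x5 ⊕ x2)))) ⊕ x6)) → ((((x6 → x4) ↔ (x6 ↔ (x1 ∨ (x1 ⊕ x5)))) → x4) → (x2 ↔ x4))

x5 ⊕ x2 = T ⊕ T = F
x1 ↔ (x5 ⊕ x2) = F ↔ F = T
x1 ⊕ (x1 ↔ (x5 ⊕ x2)) = F ⊕ T = T
x1 ↔ (x1 ⊕ (x1 ↔ (x5 ⊕ x2))) = F ↔ T = F
(x1 ↔ (x1 ⊕ (x1 ↔ (x5 ⊕ x2)))) ⊕ x6 = F ⊕ T = T
x6 ⊕ ((x1 ↔ (x1 ⊕ (x1 ↔ (x5 ⊕ x2)))) ⊕ x6) = T ⊕ T = F
x6 → x4 = T → F = F
x1 ⊕ x5 = F ⊕ T = T
x1 ∨ (x1 ⊕ x5) = F ∨ T = T
x6 ↔ (x1 ∨ (x1 ⊕ x5)) = T ↔ T = T
(x6 → x4) ↔ (x6 ↔ (x1 ∨ (x1 ⊕ x5))) = F ↔ T = F
((x6 → x4) ↔ (x6 ↔ (x1 ∨ (x1 ⊕ x5)))) → x4 = F → F = T
x2 ↔ x4 = T ↔ F = F
(((x6 → x4) ↔ (x6 ↔ (x1 ∨ (x1 ⊕ x5)))) → x4) → (x2 ↔ x4) = T → F = F
(x6 ⊕ ((x1 ↔ (x1 ⊕ (x1 ↔ (x5 ⊕ x2)))) ⊕ x6)) → ((((x6 → x4) ↔ (x6 ↔ (x1 ∨ (x1 ⊕ x5)))) → x4) → (x2 ↔ x4)) = F → F = T

T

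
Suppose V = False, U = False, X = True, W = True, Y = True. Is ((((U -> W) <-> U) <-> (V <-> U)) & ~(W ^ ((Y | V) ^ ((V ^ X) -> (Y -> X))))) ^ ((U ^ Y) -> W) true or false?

True

U -> W = False -> True = True
(U -> W) <-> U = True <-> False = False
V <-> U = False <-> False = True
((U -> W) <-> U) <-> (V <-> U) = False <-> True = False
Y | V = True | False = True
V ^ X = False ^ True = True
Y -> X = True -> True = True
(V ^ X) -> (Y -> X) = True -> True = True
(Y | V) ^ ((V ^ X) -> (Y -> X)) = True ^ True = False
W ^ ((Y | V) ^ ((V ^ X) -> (Y -> X))) = True ^ False = True
~(W ^ ((Y | V) ^ ((V ^ X) -> (Y -> X)))) = ~True = False
(((U -> W) <-> U) <-> (V <-> U)) & ~(W ^ ((Y | V) ^ ((V ^ X) -> (Y -> X)))) = False & False = False
U ^ Y = False ^ True = True
(U ^ Y) -> W = True -> True = True
((((U -> W) <-> U) <-> (V <-> U)) & ~(W ^ ((Y | V) ^ ((V ^ X) -> (Y -> X))))) ^ ((U ^ Y) -> W) = False ^ True = True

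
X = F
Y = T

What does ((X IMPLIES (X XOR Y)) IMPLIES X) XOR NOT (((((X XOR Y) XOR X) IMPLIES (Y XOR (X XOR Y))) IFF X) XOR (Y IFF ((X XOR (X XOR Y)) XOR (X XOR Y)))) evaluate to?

X XOR Y = F XOR T = T
X IMPLIES (X XOR Y) = F IMPLIES T = T
(X IMPLIES (X XOR Y)) IMPLIES X = T IMPLIES F = F
X XOR Y = F XOR T = T
(X XOR Y) XOR X = T XOR F = T
X XOR Y = F XOR T = T
Y XOR (X XOR Y) = T XOR T = F
((X XOR Y) XOR X) IMPLIES (Y XOR (X XOR Y)) = T IMPLIES F = F
(((X XOR Y) XOR X) IMPLIES (Y XOR (X XOR Y))) IFF X = F IFF F = T
X XOR Y = F XOR T = T
X XOR (X XOR Y) = F XOR T = T
X XOR Y = F XOR T = T
(X XOR (X XOR Y)) XOR (X XOR Y) = T XOR T = F
Y IFF ((X XOR (X XOR Y)) XOR (X XOR Y)) = T IFF F = F
((((X XOR Y) XOR X) IMPLIES (Y XOR (X XOR Y))) IFF X) XOR (Y IFF ((X XOR (X XOR Y)) XOR (X XOR Y))) = T XOR F = T
NOT (((((X XOR Y) XOR X) IMPLIES (Y XOR (X XOR Y))) IFF X) XOR (Y IFF ((X XOR (X XOR Y)) XOR (X XOR Y)))) = NOT T = F
((X IMPLIES (X XOR Y)) IMPLIES X) XOR NOT (((((X XOR Y) XOR X) IMPLIES (Y XOR (X XOR Y))) IFF X) XOR (Y IFF ((X XOR (X XOR Y)) XOR (X XOR Y)))) = F XOR F = F

F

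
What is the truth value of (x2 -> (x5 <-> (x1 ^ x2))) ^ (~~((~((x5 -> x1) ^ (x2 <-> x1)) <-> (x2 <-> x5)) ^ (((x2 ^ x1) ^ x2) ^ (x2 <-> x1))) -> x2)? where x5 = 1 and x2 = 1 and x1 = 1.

1

x1 ^ x2 = 1 ^ 1 = 0
x5 <-> (x1 ^ x2) = 1 <-> 0 = 0
x2 -> (x5 <-> (x1 ^ x2)) = 1 -> 0 = 0
x5 -> x1 = 1 -> 1 = 1
x2 <-> x1 = 1 <-> 1 = 1
(x5 -> x1) ^ (x2 <-> x1) = 1 ^ 1 = 0
~((x5 -> x1) ^ (x2 <-> x1)) = ~0 = 1
x2 <-> x5 = 1 <-> 1 = 1
~((x5 -> x1) ^ (x2 <-> x1)) <-> (x2 <-> x5) = 1 <-> 1 = 1
x2 ^ x1 = 1 ^ 1 = 0
(x2 ^ x1) ^ x2 = 0 ^ 1 = 1
x2 <-> x1 = 1 <-> 1 = 1
((x2 ^ x1) ^ x2) ^ (x2 <-> x1) = 1 ^ 1 = 0
(~((x5 -> x1) ^ (x2 <-> x1)) <-> (x2 <-> x5)) ^ (((x2 ^ x1) ^ x2) ^ (x2 <-> x1)) = 1 ^ 0 = 1
~((~((x5 -> x1) ^ (x2 <-> x1)) <-> (x2 <-> x5)) ^ (((x2 ^ x1) ^ x2) ^ (x2 <-> x1))) = ~1 = 0
~~((~((x5 -> x1) ^ (x2 <-> x1)) <-> (x2 <-> x5)) ^ (((x2 ^ x1) ^ x2) ^ (x2 <-> x1))) = ~0 = 1
~~((~((x5 -> x1) ^ (x2 <-> x1)) <-> (x2 <-> x5)) ^ (((x2 ^ x1) ^ x2) ^ (x2 <-> x1))) -> x2 = 1 -> 1 = 1
(x2 -> (x5 <-> (x1 ^ x2))) ^ (~~((~((x5 -> x1) ^ (x2 <-> x1)) <-> (x2 <-> x5)) ^ (((x2 ^ x1) ^ x2) ^ (x2 <-> x1))) -> x2) = 0 ^ 1 = 1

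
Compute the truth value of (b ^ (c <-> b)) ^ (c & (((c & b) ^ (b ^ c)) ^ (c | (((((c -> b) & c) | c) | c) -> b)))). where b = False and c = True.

c <-> b = True <-> False = False
b ^ (c <-> b) = False ^ False = False
c & b = True & False = False
b ^ c = False ^ True = True
(c & b) ^ (b ^ c) = False ^ True = True
c -> b = True -> False = False
(c -> b) & c = False & True = False
((c -> b) & c) | c = False | True = True
(((c -> b) & c) | c) | c = True | True = True
((((c -> b) & c) | c) | c) -> b = True -> False = False
c | (((((c -> b) & c) | c) | c) -> b) = True | False = True
((c & b) ^ (b ^ c)) ^ (c | (((((c -> b) & c) | c) | c) -> b)) = True ^ True = False
c & (((c & b) ^ (b ^ c)) ^ (c | (((((c -> b) & c) | c) | c) -> b))) = True & False = False
(b ^ (c <-> b)) ^ (c & (((c & b) ^ (b ^ c)) ^ (c | (((((c -> b) & c) | c) | c) -> b)))) = False ^ False = False

False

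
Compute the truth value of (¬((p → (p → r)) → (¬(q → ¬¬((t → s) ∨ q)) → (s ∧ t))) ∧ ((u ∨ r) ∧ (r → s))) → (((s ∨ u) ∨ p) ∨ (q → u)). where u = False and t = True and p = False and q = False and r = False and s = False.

True

p → r = False → False = True
p → (p → r) = False → True = True
t → s = True → False = False
(t → s) ∨ q = False ∨ False = False
¬((t → s) ∨ q) = ¬False = True
¬¬((t → s) ∨ q) = ¬True = False
q → ¬¬((t → s) ∨ q) = False → False = True
¬(q → ¬¬((t → s) ∨ q)) = ¬True = False
s ∧ t = False ∧ True = False
¬(q → ¬¬((t → s) ∨ q)) → (s ∧ t) = False → False = True
(p → (p → r)) → (¬(q → ¬¬((t → s) ∨ q)) → (s ∧ t)) = True → True = True
¬((p → (p → r)) → (¬(q → ¬¬((t → s) ∨ q)) → (s ∧ t))) = ¬True = False
u ∨ r = False ∨ False = False
r → s = False → False = True
(u ∨ r) ∧ (r → s) = False ∧ True = False
¬((p → (p → r)) → (¬(q → ¬¬((t → s) ∨ q)) → (s ∧ t))) ∧ ((u ∨ r) ∧ (r → s)) = False ∧ False = False
s ∨ u = False ∨ False = False
(s ∨ u) ∨ p = False ∨ False = False
q → u = False → False = True
((s ∨ u) ∨ p) ∨ (q → u) = False ∨ True = True
(¬((p → (p → r)) → (¬(q → ¬¬((t → s) ∨ q)) → (s ∧ t))) ∧ ((u ∨ r) ∧ (r → s))) → (((s ∨ u) ∨ p) ∨ (q → u)) = False → True = True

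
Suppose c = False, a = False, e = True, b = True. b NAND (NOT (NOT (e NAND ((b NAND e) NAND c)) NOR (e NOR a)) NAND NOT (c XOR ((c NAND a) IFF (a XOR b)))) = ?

False

Substituting c=False, a=False, e=True, b=True:
b NAND e = True NAND True = False
(b NAND e) NAND c = False NAND False = True
e NAND ((b NAND e) NAND c) = True NAND True = False
NOT (e NAND ((b NAND e) NAND c)) = NOT False = True
e NOR a = True NOR False = False
NOT (e NAND ((b NAND e) NAND c)) NOR (e NOR a) = True NOR False = False
NOT (NOT (e NAND ((b NAND e) NAND c)) NOR (e NOR a)) = NOT False = True
c NAND a = False NAND False = True
a XOR b = False XOR True = True
(c NAND a) IFF (a XOR b) = True IFF True = True
c XOR ((c NAND a) IFF (a XOR b)) = False XOR True = True
NOT (c XOR ((c NAND a) IFF (a XOR b))) = NOT True = False
NOT (NOT (e NAND ((b NAND e) NAND c)) NOR (e NOR a)) NAND NOT (c XOR ((c NAND a) IFF (a XOR b))) = True NAND False = True
b NAND (NOT (NOT (e NAND ((b NAND e) NAND c)) NOR (e NOR a)) NAND NOT (c XOR ((c NAND a) IFF (a XOR b)))) = True NAND True = False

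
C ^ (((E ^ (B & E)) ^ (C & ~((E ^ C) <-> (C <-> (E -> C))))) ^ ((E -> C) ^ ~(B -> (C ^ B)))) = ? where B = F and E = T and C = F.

T

B & E = F & T = F
E ^ (B & E) = T ^ F = T
E ^ C = T ^ F = T
E -> C = T -> F = F
C <-> (E -> C) = F <-> F = T
(E ^ C) <-> (C <-> (E -> C)) = T <-> T = T
~((E ^ C) <-> (C <-> (E -> C))) = ~T = F
C & ~((E ^ C) <-> (C <-> (E -> C))) = F & F = F
(E ^ (B & E)) ^ (C & ~((E ^ C) <-> (C <-> (E -> C)))) = T ^ F = T
E -> C = T -> F = F
C ^ B = F ^ F = F
B -> (C ^ B) = F -> F = T
~(B -> (C ^ B)) = ~T = F
(E -> C) ^ ~(B -> (C ^ B)) = F ^ F = F
((E ^ (B & E)) ^ (C & ~((E ^ C) <-> (C <-> (E -> C))))) ^ ((E -> C) ^ ~(B -> (C ^ B))) = T ^ F = T
C ^ (((E ^ (B & E)) ^ (C & ~((E ^ C) <-> (C <-> (E -> C))))) ^ ((E -> C) ^ ~(B -> (C ^ B)))) = F ^ T = T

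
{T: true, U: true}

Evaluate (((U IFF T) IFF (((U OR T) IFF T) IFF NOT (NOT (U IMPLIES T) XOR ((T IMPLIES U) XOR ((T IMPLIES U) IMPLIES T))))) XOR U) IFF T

U IFF T = true IFF true = true
U OR T = true OR true = true
(U OR T) IFF T = true IFF true = true
U IMPLIES T = true IMPLIES true = true
NOT (U IMPLIES T) = NOT true = false
T IMPLIES U = true IMPLIES true = true
T IMPLIES U = true IMPLIES true = true
(T IMPLIES U) IMPLIES T = true IMPLIES true = true
(T IMPLIES U) XOR ((T IMPLIES U) IMPLIES T) = true XOR true = false
NOT (U IMPLIES T) XOR ((T IMPLIES U) XOR ((T IMPLIES U) IMPLIES T)) = false XOR false = false
NOT (NOT (U IMPLIES T) XOR ((T IMPLIES U) XOR ((T IMPLIES U) IMPLIES T))) = NOT false = true
((U OR T) IFF T) IFF NOT (NOT (U IMPLIES T) XOR ((T IMPLIES U) XOR ((T IMPLIES U) IMPLIES T))) = true IFF true = true
(U IFF T) IFF (((U OR T) IFF T) IFF NOT (NOT (U IMPLIES T) XOR ((T IMPLIES U) XOR ((T IMPLIES U) IMPLIES T)))) = true IFF true = true
((U IFF T) IFF (((U OR T) IFF T) IFF NOT (NOT (U IMPLIES T) XOR ((T IMPLIES U) XOR ((T IMPLIES U) IMPLIES T))))) XOR U = true XOR true = false
(((U IFF T) IFF (((U OR T) IFF T) IFF NOT (NOT (U IMPLIES T) XOR ((T IMPLIES U) XOR ((T IMPLIES U) IMPLIES T))))) XOR U) IFF T = false IFF true = false

false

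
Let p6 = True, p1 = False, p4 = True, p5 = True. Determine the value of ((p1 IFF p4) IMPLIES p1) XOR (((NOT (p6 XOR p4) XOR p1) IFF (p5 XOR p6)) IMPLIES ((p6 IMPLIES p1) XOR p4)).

False

p1 IFF p4 = False IFF True = False
(p1 IFF p4) IMPLIES p1 = False IMPLIES False = True
p6 XOR p4 = True XOR True = False
NOT (p6 XOR p4) = NOT False = True
NOT (p6 XOR p4) XOR p1 = True XOR False = True
p5 XOR p6 = True XOR True = False
(NOT (p6 XOR p4) XOR p1) IFF (p5 XOR p6) = True IFF False = False
p6 IMPLIES p1 = True IMPLIES False = False
(p6 IMPLIES p1) XOR p4 = False XOR True = True
((NOT (p6 XOR p4) XOR p1) IFF (p5 XOR p6)) IMPLIES ((p6 IMPLIES p1) XOR p4) = False IMPLIES True = True
((p1 IFF p4) IMPLIES p1) XOR (((NOT (p6 XOR p4) XOR p1) IFF (p5 XOR p6)) IMPLIES ((p6 IMPLIES p1) XOR p4)) = True XOR True = False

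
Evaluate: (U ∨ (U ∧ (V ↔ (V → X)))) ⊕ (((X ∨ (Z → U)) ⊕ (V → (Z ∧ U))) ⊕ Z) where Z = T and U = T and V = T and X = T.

F

V → X = T → T = T
V ↔ (V → X) = T ↔ T = T
U ∧ (V ↔ (V → X)) = T ∧ T = T
U ∨ (U ∧ (V ↔ (V → X))) = T ∨ T = T
Z → U = T → T = T
X ∨ (Z → U) = T ∨ T = T
Z ∧ U = T ∧ T = T
V → (Z ∧ U) = T → T = T
(X ∨ (Z → U)) ⊕ (V → (Z ∧ U)) = T ⊕ T = F
((X ∨ (Z → U)) ⊕ (V → (Z ∧ U))) ⊕ Z = F ⊕ T = T
(U ∨ (U ∧ (V ↔ (V → X)))) ⊕ (((X ∨ (Z → U)) ⊕ (V → (Z ∧ U))) ⊕ Z) = T ⊕ T = F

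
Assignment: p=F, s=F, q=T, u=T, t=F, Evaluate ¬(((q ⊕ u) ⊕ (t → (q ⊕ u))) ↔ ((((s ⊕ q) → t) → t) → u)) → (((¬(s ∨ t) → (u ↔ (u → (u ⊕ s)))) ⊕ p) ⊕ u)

T

q ⊕ u = T ⊕ T = F
q ⊕ u = T ⊕ T = F
t → (q ⊕ u) = F → F = T
(q ⊕ u) ⊕ (t → (q ⊕ u)) = F ⊕ T = T
s ⊕ q = F ⊕ T = T
(s ⊕ q) → t = T → F = F
((s ⊕ q) → t) → t = F → F = T
(((s ⊕ q) → t) → t) → u = T → T = T
((q ⊕ u) ⊕ (t → (q ⊕ u))) ↔ ((((s ⊕ q) → t) → t) → u) = T ↔ T = T
¬(((q ⊕ u) ⊕ (t → (q ⊕ u))) ↔ ((((s ⊕ q) → t) → t) → u)) = ¬T = F
s ∨ t = F ∨ F = F
¬(s ∨ t) = ¬F = T
u ⊕ s = T ⊕ F = T
u → (u ⊕ s) = T → T = T
u ↔ (u → (u ⊕ s)) = T ↔ T = T
¬(s ∨ t) → (u ↔ (u → (u ⊕ s))) = T → T = T
(¬(s ∨ t) → (u ↔ (u → (u ⊕ s)))) ⊕ p = T ⊕ F = T
((¬(s ∨ t) → (u ↔ (u → (u ⊕ s)))) ⊕ p) ⊕ u = T ⊕ T = F
¬(((q ⊕ u) ⊕ (t → (q ⊕ u))) ↔ ((((s ⊕ q) → t) → t) → u)) → (((¬(s ∨ t) → (u ↔ (u → (u ⊕ s)))) ⊕ p) ⊕ u) = F → F = T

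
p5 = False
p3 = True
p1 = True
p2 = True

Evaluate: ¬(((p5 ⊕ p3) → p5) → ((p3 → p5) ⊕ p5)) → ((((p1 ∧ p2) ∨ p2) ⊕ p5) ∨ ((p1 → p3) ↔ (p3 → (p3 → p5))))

p5 ⊕ p3 = False ⊕ True = True
(p5 ⊕ p3) → p5 = True → False = False
p3 → p5 = True → False = False
(p3 → p5) ⊕ p5 = False ⊕ False = False
((p5 ⊕ p3) → p5) → ((p3 → p5) ⊕ p5) = False → False = True
¬(((p5 ⊕ p3) → p5) → ((p3 → p5) ⊕ p5)) = ¬True = False
p1 ∧ p2 = True ∧ True = True
(p1 ∧ p2) ∨ p2 = True ∨ True = True
((p1 ∧ p2) ∨ p2) ⊕ p5 = True ⊕ False = True
p1 → p3 = True → True = True
p3 → p5 = True → False = False
p3 → (p3 → p5) = True → False = False
(p1 → p3) ↔ (p3 → (p3 → p5)) = True ↔ False = False
(((p1 ∧ p2) ∨ p2) ⊕ p5) ∨ ((p1 → p3) ↔ (p3 → (p3 → p5))) = True ∨ False = True
¬(((p5 ⊕ p3) → p5) → ((p3 → p5) ⊕ p5)) → ((((p1 ∧ p2) ∨ p2) ⊕ p5) ∨ ((p1 → p3) ↔ (p3 → (p3 → p5)))) = False → True = True

True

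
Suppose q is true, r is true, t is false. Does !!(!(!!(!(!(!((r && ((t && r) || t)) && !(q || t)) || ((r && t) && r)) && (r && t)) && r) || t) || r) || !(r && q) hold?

true

t && r = false && true = false
(t && r) || t = false || false = false
r && ((t && r) || t) = true && false = false
q || t = true || false = true
!(q || t) = !true = false
(r && ((t && r) || t)) && !(q || t) = false && false = false
!((r && ((t && r) || t)) && !(q || t)) = !false = true
r && t = true && false = false
(r && t) && r = false && true = false
!((r && ((t && r) || t)) && !(q || t)) || ((r && t) && r) = true || false = true
!(!((r && ((t && r) || t)) && !(q || t)) || ((r && t) && r)) = !true = false
r && t = true && false = false
!(!((r && ((t && r) || t)) && !(q || t)) || ((r && t) && r)) && (r && t) = false && false = false
!(!(!((r && ((t && r) || t)) && !(q || t)) || ((r && t) && r)) && (r && t)) = !false = true
!(!(!((r && ((t && r) || t)) && !(q || t)) || ((r && t) && r)) && (r && t)) && r = true && true = true
!(!(!(!((r && ((t && r) || t)) && !(q || t)) || ((r && t) && r)) && (r && t)) && r) = !true = false
!!(!(!(!((r && ((t && r) || t)) && !(q || t)) || ((r && t) && r)) && (r && t)) && r) = !false = true
!!(!(!(!((r && ((t && r) || t)) && !(q || t)) || ((r && t) && r)) && (r && t)) && r) || t = true || false = true
!(!!(!(!(!((r && ((t && r) || t)) && !(q || t)) || ((r && t) && r)) && (r && t)) && r) || t) = !true = false
!(!!(!(!(!((r && ((t && r) || t)) && !(q || t)) || ((r && t) && r)) && (r && t)) && r) || t) || r = false || true = true
!(!(!!(!(!(!((r && ((t && r) || t)) && !(q || t)) || ((r && t) && r)) && (r && t)) && r) || t) || r) = !true = false
!!(!(!!(!(!(!((r && ((t && r) || t)) && !(q || t)) || ((r && t) && r)) && (r && t)) && r) || t) || r) = !false = true
r && q = true && true = true
!(r && q) = !true = false
!!(!(!!(!(!(!((r && ((t && r) || t)) && !(q || t)) || ((r && t) && r)) && (r && t)) && r) || t) || r) || !(r && q) = true || false = true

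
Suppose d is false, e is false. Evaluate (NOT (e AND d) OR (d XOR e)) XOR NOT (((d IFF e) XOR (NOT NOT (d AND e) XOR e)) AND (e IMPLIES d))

e AND d = F AND F = F
NOT (e AND d) = NOT F = T
d XOR e = F XOR F = F
NOT (e AND d) OR (d XOR e) = T OR F = T
d IFF e = F IFF F = T
d AND e = F AND F = F
NOT (d AND e) = NOT F = T
NOT NOT (d AND e) = NOT T = F
NOT NOT (d AND e) XOR e = F XOR F = F
(d IFF e) XOR (NOT NOT (d AND e) XOR e) = T XOR F = T
e IMPLIES d = F IMPLIES F = T
((d IFF e) XOR (NOT NOT (d AND e) XOR e)) AND (e IMPLIES d) = T AND T = T
NOT (((d IFF e) XOR (NOT NOT (d AND e) XOR e)) AND (e IMPLIES d)) = NOT T = F
(NOT (e AND d) OR (d XOR e)) XOR NOT (((d IFF e) XOR (NOT NOT (d AND e) XOR e)) AND (e IMPLIES d)) = T XOR F = T

T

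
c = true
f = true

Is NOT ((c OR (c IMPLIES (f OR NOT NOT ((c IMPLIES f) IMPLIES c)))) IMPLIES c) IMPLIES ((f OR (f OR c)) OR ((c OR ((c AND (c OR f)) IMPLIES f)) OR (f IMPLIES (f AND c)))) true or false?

true

c IMPLIES f = true IMPLIES true = true
(c IMPLIES f) IMPLIES c = true IMPLIES true = true
NOT ((c IMPLIES f) IMPLIES c) = NOT true = false
NOT NOT ((c IMPLIES f) IMPLIES c) = NOT false = true
f OR NOT NOT ((c IMPLIES f) IMPLIES c) = true OR true = true
c IMPLIES (f OR NOT NOT ((c IMPLIES f) IMPLIES c)) = true IMPLIES true = true
c OR (c IMPLIES (f OR NOT NOT ((c IMPLIES f) IMPLIES c))) = true OR true = true
(c OR (c IMPLIES (f OR NOT NOT ((c IMPLIES f) IMPLIES c)))) IMPLIES c = true IMPLIES true = true
NOT ((c OR (c IMPLIES (f OR NOT NOT ((c IMPLIES f) IMPLIES c)))) IMPLIES c) = NOT true = false
f OR c = true OR true = true
f OR (f OR c) = true OR true = true
c OR f = true OR true = true
c AND (c OR f) = true AND true = true
(c AND (c OR f)) IMPLIES f = true IMPLIES true = true
c OR ((c AND (c OR f)) IMPLIES f) = true OR true = true
f AND c = true AND true = true
f IMPLIES (f AND c) = true IMPLIES true = true
(c OR ((c AND (c OR f)) IMPLIES f)) OR (f IMPLIES (f AND c)) = true OR true = true
(f OR (f OR c)) OR ((c OR ((c AND (c OR f)) IMPLIES f)) OR (f IMPLIES (f AND c))) = true OR true = true
NOT ((c OR (c IMPLIES (f OR NOT NOT ((c IMPLIES f) IMPLIES c)))) IMPLIES c) IMPLIES ((f OR (f OR c)) OR ((c OR ((c AND (c OR f)) IMPLIES f)) OR (f IMPLIES (f AND c)))) = false IMPLIES true = true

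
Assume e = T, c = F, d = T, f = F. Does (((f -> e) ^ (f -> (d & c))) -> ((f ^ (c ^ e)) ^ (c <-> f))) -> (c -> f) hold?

T

Substituting e=T, c=F, d=T, f=F:
f -> e = F -> T = T
d & c = T & F = F
f -> (d & c) = F -> F = T
(f -> e) ^ (f -> (d & c)) = T ^ T = F
c ^ e = F ^ T = T
f ^ (c ^ e) = F ^ T = T
c <-> f = F <-> F = T
(f ^ (c ^ e)) ^ (c <-> f) = T ^ T = F
((f -> e) ^ (f -> (d & c))) -> ((f ^ (c ^ e)) ^ (c <-> f)) = F -> F = T
c -> f = F -> F = T
(((f -> e) ^ (f -> (d & c))) -> ((f ^ (c ^ e)) ^ (c <-> f))) -> (c -> f) = T -> T = T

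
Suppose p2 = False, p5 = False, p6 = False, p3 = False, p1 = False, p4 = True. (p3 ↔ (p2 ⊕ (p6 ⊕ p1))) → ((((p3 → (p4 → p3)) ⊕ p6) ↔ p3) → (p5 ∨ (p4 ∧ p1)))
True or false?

p6 ⊕ p1 = False ⊕ False = False
p2 ⊕ (p6 ⊕ p1) = False ⊕ False = False
p3 ↔ (p2 ⊕ (p6 ⊕ p1)) = False ↔ False = True
p4 → p3 = True → False = False
p3 → (p4 → p3) = False → False = True
(p3 → (p4 → p3)) ⊕ p6 = True ⊕ False = True
((p3 → (p4 → p3)) ⊕ p6) ↔ p3 = True ↔ False = False
p4 ∧ p1 = True ∧ False = False
p5 ∨ (p4 ∧ p1) = False ∨ False = False
(((p3 → (p4 → p3)) ⊕ p6) ↔ p3) → (p5 ∨ (p4 ∧ p1)) = False → False = True
(p3 ↔ (p2 ⊕ (p6 ⊕ p1))) → ((((p3 → (p4 → p3)) ⊕ p6) ↔ p3) → (p5 ∨ (p4 ∧ p1))) = True → True = True

True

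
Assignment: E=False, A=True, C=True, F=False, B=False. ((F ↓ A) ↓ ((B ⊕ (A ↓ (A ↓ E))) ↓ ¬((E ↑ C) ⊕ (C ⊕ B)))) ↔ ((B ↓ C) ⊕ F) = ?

False

Substituting E=False, A=True, C=True, F=False, B=False:
F ↓ A = False ↓ True = False
A ↓ E = True ↓ False = False
A ↓ (A ↓ E) = True ↓ False = False
B ⊕ (A ↓ (A ↓ E)) = False ⊕ False = False
E ↑ C = False ↑ True = True
C ⊕ B = True ⊕ False = True
(E ↑ C) ⊕ (C ⊕ B) = True ⊕ True = False
¬((E ↑ C) ⊕ (C ⊕ B)) = ¬False = True
(B ⊕ (A ↓ (A ↓ E))) ↓ ¬((E ↑ C) ⊕ (C ⊕ B)) = False ↓ True = False
(F ↓ A) ↓ ((B ⊕ (A ↓ (A ↓ E))) ↓ ¬((E ↑ C) ⊕ (C ⊕ B))) = False ↓ False = True
B ↓ C = False ↓ True = False
(B ↓ C) ⊕ F = False ⊕ False = False
((F ↓ A) ↓ ((B ⊕ (A ↓ (A ↓ E))) ↓ ¬((E ↑ C) ⊕ (C ⊕ B)))) ↔ ((B ↓ C) ⊕ F) = True ↔ False = False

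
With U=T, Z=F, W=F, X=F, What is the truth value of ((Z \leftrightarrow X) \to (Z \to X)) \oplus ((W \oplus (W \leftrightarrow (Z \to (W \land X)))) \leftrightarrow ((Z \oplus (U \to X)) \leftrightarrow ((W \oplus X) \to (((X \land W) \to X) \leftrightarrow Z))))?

F

Substituting U=T, Z=F, W=F, X=F:
Z \leftrightarrow X = F \leftrightarrow F = T
Z \to X = F \to F = T
(Z \leftrightarrow X) \to (Z \to X) = T \to T = T
W \land X = F \land F = F
Z \to (W \land X) = F \to F = T
W \leftrightarrow (Z \to (W \land X)) = F \leftrightarrow T = F
W \oplus (W \leftrightarrow (Z \to (W \land X))) = F \oplus F = F
U \to X = T \to F = F
Z \oplus (U \to X) = F \oplus F = F
W \oplus X = F \oplus F = F
X \land W = F \land F = F
(X \land W) \to X = F \to F = T
((X \land W) \to X) \leftrightarrow Z = T \leftrightarrow F = F
(W \oplus X) \to (((X \land W) \to X) \leftrightarrow Z) = F \to F = T
(Z \oplus (U \to X)) \leftrightarrow ((W \oplus X) \to (((X \land W) \to X) \leftrightarrow Z)) = F \leftrightarrow T = F
(W \oplus (W \leftrightarrow (Z \to (W \land X)))) \leftrightarrow ((Z \oplus (U \to X)) \leftrightarrow ((W \oplus X) \to (((X \land W) \to X) \leftrightarrow Z))) = F \leftrightarrow F = T
((Z \leftrightarrow X) \to (Z \to X)) \oplus ((W \oplus (W \leftrightarrow (Z \to (W \land X)))) \leftrightarrow ((Z \oplus (U \to X)) \leftrightarrow ((W \oplus X) \to (((X \land W) \to X) \leftrightarrow Z)))) = T \oplus T = F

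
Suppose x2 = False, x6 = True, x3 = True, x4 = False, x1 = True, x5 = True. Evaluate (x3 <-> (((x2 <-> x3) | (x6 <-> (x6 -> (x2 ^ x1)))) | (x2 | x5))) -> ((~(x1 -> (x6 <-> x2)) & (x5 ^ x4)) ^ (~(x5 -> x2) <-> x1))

x2 <-> x3 = False <-> True = False
x2 ^ x1 = False ^ True = True
x6 -> (x2 ^ x1) = True -> True = True
x6 <-> (x6 -> (x2 ^ x1)) = True <-> True = True
(x2 <-> x3) | (x6 <-> (x6 -> (x2 ^ x1))) = False | True = True
x2 | x5 = False | True = True
((x2 <-> x3) | (x6 <-> (x6 -> (x2 ^ x1)))) | (x2 | x5) = True | True = True
x3 <-> (((x2 <-> x3) | (x6 <-> (x6 -> (x2 ^ x1)))) | (x2 | x5)) = True <-> True = True
x6 <-> x2 = True <-> False = False
x1 -> (x6 <-> x2) = True -> False = False
~(x1 -> (x6 <-> x2)) = ~False = True
x5 ^ x4 = True ^ False = True
~(x1 -> (x6 <-> x2)) & (x5 ^ x4) = True & True = True
x5 -> x2 = True -> False = False
~(x5 -> x2) = ~False = True
~(x5 -> x2) <-> x1 = True <-> True = True
(~(x1 -> (x6 <-> x2)) & (x5 ^ x4)) ^ (~(x5 -> x2) <-> x1) = True ^ True = False
(x3 <-> (((x2 <-> x3) | (x6 <-> (x6 -> (x2 ^ x1)))) | (x2 | x5))) -> ((~(x1 -> (x6 <-> x2)) & (x5 ^ x4)) ^ (~(x5 -> x2) <-> x1)) = True -> False = False

False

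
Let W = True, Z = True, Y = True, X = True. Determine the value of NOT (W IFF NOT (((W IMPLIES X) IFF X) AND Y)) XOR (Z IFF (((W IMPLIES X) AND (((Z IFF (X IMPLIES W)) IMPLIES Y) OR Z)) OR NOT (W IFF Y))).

W IMPLIES X = True IMPLIES True = True
(W IMPLIES X) IFF X = True IFF True = True
((W IMPLIES X) IFF X) AND Y = True AND True = True
NOT (((W IMPLIES X) IFF X) AND Y) = NOT True = False
W IFF NOT (((W IMPLIES X) IFF X) AND Y) = True IFF False = False
NOT (W IFF NOT (((W IMPLIES X) IFF X) AND Y)) = NOT False = True
W IMPLIES X = True IMPLIES True = True
X IMPLIES W = True IMPLIES True = True
Z IFF (X IMPLIES W) = True IFF True = True
(Z IFF (X IMPLIES W)) IMPLIES Y = True IMPLIES True = True
((Z IFF (X IMPLIES W)) IMPLIES Y) OR Z = True OR True = True
(W IMPLIES X) AND (((Z IFF (X IMPLIES W)) IMPLIES Y) OR Z) = True AND True = True
W IFF Y = True IFF True = True
NOT (W IFF Y) = NOT True = False
((W IMPLIES X) AND (((Z IFF (X IMPLIES W)) IMPLIES Y) OR Z)) OR NOT (W IFF Y) = True OR False = True
Z IFF (((W IMPLIES X) AND (((Z IFF (X IMPLIES W)) IMPLIES Y) OR Z)) OR NOT (W IFF Y)) = True IFF True = True
NOT (W IFF NOT (((W IMPLIES X) IFF X) AND Y)) XOR (Z IFF (((W IMPLIES X) AND (((Z IFF (X IMPLIES W)) IMPLIES Y) OR Z)) OR NOT (W IFF Y))) = True XOR True = False

False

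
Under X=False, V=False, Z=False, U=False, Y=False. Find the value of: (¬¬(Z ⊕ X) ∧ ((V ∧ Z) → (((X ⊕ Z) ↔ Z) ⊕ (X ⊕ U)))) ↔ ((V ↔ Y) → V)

Z ⊕ X = False ⊕ False = False
¬(Z ⊕ X) = ¬False = True
¬¬(Z ⊕ X) = ¬True = False
V ∧ Z = False ∧ False = False
X ⊕ Z = False ⊕ False = False
(X ⊕ Z) ↔ Z = False ↔ False = True
X ⊕ U = False ⊕ False = False
((X ⊕ Z) ↔ Z) ⊕ (X ⊕ U) = True ⊕ False = True
(V ∧ Z) → (((X ⊕ Z) ↔ Z) ⊕ (X ⊕ U)) = False → True = True
¬¬(Z ⊕ X) ∧ ((V ∧ Z) → (((X ⊕ Z) ↔ Z) ⊕ (X ⊕ U))) = False ∧ True = False
V ↔ Y = False ↔ False = True
(V ↔ Y) → V = True → False = False
(¬¬(Z ⊕ X) ∧ ((V ∧ Z) → (((X ⊕ Z) ↔ Z) ⊕ (X ⊕ U)))) ↔ ((V ↔ Y) → V) = False ↔ False = True

True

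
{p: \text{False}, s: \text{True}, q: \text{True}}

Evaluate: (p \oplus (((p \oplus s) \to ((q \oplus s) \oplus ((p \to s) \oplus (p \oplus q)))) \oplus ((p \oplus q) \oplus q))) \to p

p \oplus s = \text{False} \oplus \text{True} = \text{True}
q \oplus s = \text{True} \oplus \text{True} = \text{False}
p \to s = \text{False} \to \text{True} = \text{True}
p \oplus q = \text{False} \oplus \text{True} = \text{True}
(p \to s) \oplus (p \oplus q) = \text{True} \oplus \text{True} = \text{False}
(q \oplus s) \oplus ((p \to s) \oplus (p \oplus q)) = \text{False} \oplus \text{False} = \text{False}
(p \oplus s) \to ((q \oplus s) \oplus ((p \to s) \oplus (p \oplus q))) = \text{True} \to \text{False} = \text{False}
p \oplus q = \text{False} \oplus \text{True} = \text{True}
(p \oplus q) \oplus q = \text{True} \oplus \text{True} = \text{False}
((p \oplus s) \to ((q \oplus s) \oplus ((p \to s) \oplus (p \oplus q)))) \oplus ((p \oplus q) \oplus q) = \text{False} \oplus \text{False} = \text{False}
p \oplus (((p \oplus s) \to ((q \oplus s) \oplus ((p \to s) \oplus (p \oplus q)))) \oplus ((p \oplus q) \oplus q)) = \text{False} \oplus \text{False} = \text{False}
(p \oplus (((p \oplus s) \to ((q \oplus s) \oplus ((p \to s) \oplus (p \oplus q)))) \oplus ((p \oplus q) \oplus q))) \to p = \text{False} \to \text{False} = \text{True}

\text{True}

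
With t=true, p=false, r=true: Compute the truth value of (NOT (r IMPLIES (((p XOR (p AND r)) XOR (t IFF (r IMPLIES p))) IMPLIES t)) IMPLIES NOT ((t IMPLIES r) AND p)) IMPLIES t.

true

p AND r = false AND true = false
p XOR (p AND r) = false XOR false = false
r IMPLIES p = true IMPLIES false = false
t IFF (r IMPLIES p) = true IFF false = false
(p XOR (p AND r)) XOR (t IFF (r IMPLIES p)) = false XOR false = false
((p XOR (p AND r)) XOR (t IFF (r IMPLIES p))) IMPLIES t = false IMPLIES true = true
r IMPLIES (((p XOR (p AND r)) XOR (t IFF (r IMPLIES p))) IMPLIES t) = true IMPLIES true = true
NOT (r IMPLIES (((p XOR (p AND r)) XOR (t IFF (r IMPLIES p))) IMPLIES t)) = NOT true = false
t IMPLIES r = true IMPLIES true = true
(t IMPLIES r) AND p = true AND false = false
NOT ((t IMPLIES r) AND p) = NOT false = true
NOT (r IMPLIES (((p XOR (p AND r)) XOR (t IFF (r IMPLIES p))) IMPLIES t)) IMPLIES NOT ((t IMPLIES r) AND p) = false IMPLIES true = true
(NOT (r IMPLIES (((p XOR (p AND r)) XOR (t IFF (r IMPLIES p))) IMPLIES t)) IMPLIES NOT ((t IMPLIES r) AND p)) IMPLIES t = true IMPLIES true = true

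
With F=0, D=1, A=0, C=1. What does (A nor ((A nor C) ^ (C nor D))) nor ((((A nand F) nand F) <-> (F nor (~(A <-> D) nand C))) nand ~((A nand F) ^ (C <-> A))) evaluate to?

0

Substituting F=0, D=1, A=0, C=1:
A nor C = 0 nor 1 = 0
C nor D = 1 nor 1 = 0
(A nor C) ^ (C nor D) = 0 ^ 0 = 0
A nor ((A nor C) ^ (C nor D)) = 0 nor 0 = 1
A nand F = 0 nand 0 = 1
(A nand F) nand F = 1 nand 0 = 1
A <-> D = 0 <-> 1 = 0
~(A <-> D) = ~0 = 1
~(A <-> D) nand C = 1 nand 1 = 0
F nor (~(A <-> D) nand C) = 0 nor 0 = 1
((A nand F) nand F) <-> (F nor (~(A <-> D) nand C)) = 1 <-> 1 = 1
A nand F = 0 nand 0 = 1
C <-> A = 1 <-> 0 = 0
(A nand F) ^ (C <-> A) = 1 ^ 0 = 1
~((A nand F) ^ (C <-> A)) = ~1 = 0
(((A nand F) nand F) <-> (F nor (~(A <-> D) nand C))) nand ~((A nand F) ^ (C <-> A)) = 1 nand 0 = 1
(A nor ((A nor C) ^ (C nor D))) nor ((((A nand F) nand F) <-> (F nor (~(A <-> D) nand C))) nand ~((A nand F) ^ (C <-> A))) = 1 nor 1 = 0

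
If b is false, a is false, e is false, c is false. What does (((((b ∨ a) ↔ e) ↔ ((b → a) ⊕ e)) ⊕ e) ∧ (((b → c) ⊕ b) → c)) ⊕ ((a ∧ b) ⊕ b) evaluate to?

b ∨ a = F ∨ F = F
(b ∨ a) ↔ e = F ↔ F = T
b → a = F → F = T
(b → a) ⊕ e = T ⊕ F = T
((b ∨ a) ↔ e) ↔ ((b → a) ⊕ e) = T ↔ T = T
(((b ∨ a) ↔ e) ↔ ((b → a) ⊕ e)) ⊕ e = T ⊕ F = T
b → c = F → F = T
(b → c) ⊕ b = T ⊕ F = T
((b → c) ⊕ b) → c = T → F = F
((((b ∨ a) ↔ e) ↔ ((b → a) ⊕ e)) ⊕ e) ∧ (((b → c) ⊕ b) → c) = T ∧ F = F
a ∧ b = F ∧ F = F
(a ∧ b) ⊕ b = F ⊕ F = F
(((((b ∨ a) ↔ e) ↔ ((b → a) ⊕ e)) ⊕ e) ∧ (((b → c) ⊕ b) → c)) ⊕ ((a ∧ b) ⊕ b) = F ⊕ F = F

F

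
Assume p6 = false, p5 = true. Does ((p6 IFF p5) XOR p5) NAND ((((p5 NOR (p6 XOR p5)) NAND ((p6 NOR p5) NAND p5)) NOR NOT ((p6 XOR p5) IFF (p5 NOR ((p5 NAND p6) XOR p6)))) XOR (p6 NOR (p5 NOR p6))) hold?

false

p6 IFF p5 = false IFF true = false
(p6 IFF p5) XOR p5 = false XOR true = true
p6 XOR p5 = false XOR true = true
p5 NOR (p6 XOR p5) = true NOR true = false
p6 NOR p5 = false NOR true = false
(p6 NOR p5) NAND p5 = false NAND true = true
(p5 NOR (p6 XOR p5)) NAND ((p6 NOR p5) NAND p5) = false NAND true = true
p6 XOR p5 = false XOR true = true
p5 NAND p6 = true NAND false = true
(p5 NAND p6) XOR p6 = true XOR false = true
p5 NOR ((p5 NAND p6) XOR p6) = true NOR true = false
(p6 XOR p5) IFF (p5 NOR ((p5 NAND p6) XOR p6)) = true IFF false = false
NOT ((p6 XOR p5) IFF (p5 NOR ((p5 NAND p6) XOR p6))) = NOT false = true
((p5 NOR (p6 XOR p5)) NAND ((p6 NOR p5) NAND p5)) NOR NOT ((p6 XOR p5) IFF (p5 NOR ((p5 NAND p6) XOR p6))) = true NOR true = false
p5 NOR p6 = true NOR false = false
p6 NOR (p5 NOR p6) = false NOR false = true
(((p5 NOR (p6 XOR p5)) NAND ((p6 NOR p5) NAND p5)) NOR NOT ((p6 XOR p5) IFF (p5 NOR ((p5 NAND p6) XOR p6)))) XOR (p6 NOR (p5 NOR p6)) = false XOR true = true
((p6 IFF p5) XOR p5) NAND ((((p5 NOR (p6 XOR p5)) NAND ((p6 NOR p5) NAND p5)) NOR NOT ((p6 XOR p5) IFF (p5 NOR ((p5 NAND p6) XOR p6)))) XOR (p6 NOR (p5 NOR p6))) = true NAND true = false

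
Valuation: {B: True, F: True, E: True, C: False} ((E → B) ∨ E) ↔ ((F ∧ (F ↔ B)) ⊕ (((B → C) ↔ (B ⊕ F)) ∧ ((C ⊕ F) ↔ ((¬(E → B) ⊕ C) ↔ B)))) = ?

True

E → B = True → True = True
(E → B) ∨ E = True ∨ True = True
F ↔ B = True ↔ True = True
F ∧ (F ↔ B) = True ∧ True = True
B → C = True → False = False
B ⊕ F = True ⊕ True = False
(B → C) ↔ (B ⊕ F) = False ↔ False = True
C ⊕ F = False ⊕ True = True
E → B = True → True = True
¬(E → B) = ¬True = False
¬(E → B) ⊕ C = False ⊕ False = False
(¬(E → B) ⊕ C) ↔ B = False ↔ True = False
(C ⊕ F) ↔ ((¬(E → B) ⊕ C) ↔ B) = True ↔ False = False
((B → C) ↔ (B ⊕ F)) ∧ ((C ⊕ F) ↔ ((¬(E → B) ⊕ C) ↔ B)) = True ∧ False = False
(F ∧ (F ↔ B)) ⊕ (((B → C) ↔ (B ⊕ F)) ∧ ((C ⊕ F) ↔ ((¬(E → B) ⊕ C) ↔ B))) = True ⊕ False = True
((E → B) ∨ E) ↔ ((F ∧ (F ↔ B)) ⊕ (((B → C) ↔ (B ⊕ F)) ∧ ((C ⊕ F) ↔ ((¬(E → B) ⊕ C) ↔ B)))) = True ↔ True = True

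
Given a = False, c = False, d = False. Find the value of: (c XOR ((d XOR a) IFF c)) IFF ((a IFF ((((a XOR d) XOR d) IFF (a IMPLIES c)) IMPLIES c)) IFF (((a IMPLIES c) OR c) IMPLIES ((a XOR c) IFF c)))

Substituting a=False, c=False, d=False:
d XOR a = False XOR False = False
(d XOR a) IFF c = False IFF False = True
c XOR ((d XOR a) IFF c) = False XOR True = True
a XOR d = False XOR False = False
(a XOR d) XOR d = False XOR False = False
a IMPLIES c = False IMPLIES False = True
((a XOR d) XOR d) IFF (a IMPLIES c) = False IFF True = False
(((a XOR d) XOR d) IFF (a IMPLIES c)) IMPLIES c = False IMPLIES False = True
a IFF ((((a XOR d) XOR d) IFF (a IMPLIES c)) IMPLIES c) = False IFF True = False
a IMPLIES c = False IMPLIES False = True
(a IMPLIES c) OR c = True OR False = True
a XOR c = False XOR False = False
(a XOR c) IFF c = False IFF False = True
((a IMPLIES c) OR c) IMPLIES ((a XOR c) IFF c) = True IMPLIES True = True
(a IFF ((((a XOR d) XOR d) IFF (a IMPLIES c)) IMPLIES c)) IFF (((a IMPLIES c) OR c) IMPLIES ((a XOR c) IFF c)) = False IFF True = False
(c XOR ((d XOR a) IFF c)) IFF ((a IFF ((((a XOR d) XOR d) IFF (a IMPLIES c)) IMPLIES c)) IFF (((a IMPLIES c) OR c) IMPLIES ((a XOR c) IFF c))) = True IFF False = False

False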